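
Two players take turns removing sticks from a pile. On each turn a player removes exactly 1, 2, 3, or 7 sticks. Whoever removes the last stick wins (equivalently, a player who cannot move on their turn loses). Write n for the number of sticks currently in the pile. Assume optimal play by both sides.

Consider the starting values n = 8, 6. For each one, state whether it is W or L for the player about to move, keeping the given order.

Work bottom-up. With no move the player to move loses. Otherwise the position is W if at least one move leads to an L position for the opponent, and L if every move leads to a W.
n=0: no move → L
n=1: reaches L-position 0 → W
n=2: reaches L-position 0 → W
n=3: reaches L-position 0 → W
n=4: only reaches 3(W), 2(W), 1(W), all W → L
n=5: reaches L-position 4 → W
n=6: reaches L-position 4 → W
n=7: reaches L-position 4 → W
n=8: only reaches 7(W), 6(W), 5(W), 1(W), all W → L

8: L, 6: W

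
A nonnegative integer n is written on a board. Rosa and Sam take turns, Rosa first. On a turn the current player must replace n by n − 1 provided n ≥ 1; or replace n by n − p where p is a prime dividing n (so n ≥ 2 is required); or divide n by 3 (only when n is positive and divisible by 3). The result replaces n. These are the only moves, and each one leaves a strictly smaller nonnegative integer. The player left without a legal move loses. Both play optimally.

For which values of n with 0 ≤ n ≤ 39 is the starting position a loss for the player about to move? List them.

Build the W/L table. Terminal = L. A non-terminal position is W if it has a move to some L; otherwise it is L.
n=0: no move → L
n=1: W (go to 0, an L position)
n=2: W (go to 0, an L position)
n=3: W (go to 0, an L position)
n=4: L (options 2(W), 3(W) are all W)
n=5: W (go to 0, an L position)
n=6: W (go to 4, an L position)
n=7: W (go to 0, an L position)
n=8: L (options 6(W), 7(W) are all W)
n=9: W (go to 8, an L position)
n=10: W (go to 8, an L position)
n=11: W (go to 0, an L position)
n=12: W (go to 4, an L position)
n=13: W (go to 0, an L position)
n=14: L (options 7(W), 12(W), 13(W) are all W)
n=15: W (go to 14, an L position)
n=16: W (go to 14, an L position)
n=17: W (go to 0, an L position)
n=18: L (options 6(W), 15(W), 16(W), 17(W) are all W)
n=19: W (go to 0, an L position)
n=20: W (go to 18, an L position)
n=21: W (go to 14, an L position)
n=22: L (options 11(W), 20(W), 21(W) are all W)
n=23: W (go to 0, an L position)
n=24: W (go to 8, an L position)
n=25: L (options 20(W), 24(W) are all W)
n=26: W (go to 25, an L position)
n=27: L (options 9(W), 24(W), 26(W) are all W)
n=28: W (go to 27, an L position)
n=29: W (go to 0, an L position)
n=30: W (go to 25, an L position)
n=31: W (go to 0, an L position)
n=32: L (options 30(W), 31(W) are all W)
n=33: W (go to 22, an L position)
n=34: W (go to 32, an L position)
n=35: L (options 28(W), 30(W), 34(W) are all W)
n=36: W (go to 35, an L position)
n=37: W (go to 0, an L position)
n=38: L (options 19(W), 36(W), 37(W) are all W)
n=39: W (go to 38, an L position)
Reading off the rows marked L gives the requested list; there are 11 such values of n.

0, 4, 8, 14, 18, 22, 25, 27, 32, 35, 38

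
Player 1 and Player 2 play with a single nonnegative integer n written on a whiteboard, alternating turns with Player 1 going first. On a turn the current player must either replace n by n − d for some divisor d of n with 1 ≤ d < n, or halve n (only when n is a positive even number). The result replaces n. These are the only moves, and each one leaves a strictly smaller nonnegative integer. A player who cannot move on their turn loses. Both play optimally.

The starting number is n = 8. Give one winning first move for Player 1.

Move to 7.

Label each position W (a win for the player to move) or L (a loss). A position with no legal move is L; any other position is W exactly when some move reaches an L, and L when every move reaches a W.
n=0: no move → L
n=1: no move → L
n=2: →1(L), so W
n=3: →2(W) only, which is W, so L
n=4: →3(L), so W
n=5: →4(W) only, which is W, so L
n=6: →3(L), so W
n=7: →6(W) only, which is W, so L
n=8: →7(L), so W
From 8, the L positions reachable in one move are: 7.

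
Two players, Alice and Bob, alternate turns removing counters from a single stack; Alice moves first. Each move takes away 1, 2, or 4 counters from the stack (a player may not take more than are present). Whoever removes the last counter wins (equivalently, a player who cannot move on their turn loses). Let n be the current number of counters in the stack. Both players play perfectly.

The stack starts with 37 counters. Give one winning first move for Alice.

Use the standard recursion: the mover loses at a terminal position; elsewhere, the mover wins exactly when some move hands the opponent an L position.
n=0: no move → L
n=1: can move to 0, which is L ⇒ W
n=2: can move to 0, which is L ⇒ W
n=3: moves to 2(W), 1(W); every one is W ⇒ L
n=4: can move to 3, which is L ⇒ W
n=5: can move to 3, which is L ⇒ W
n=6: moves to 5(W), 4(W), 2(W); every one is W ⇒ L
n=7: can move to 6, which is L ⇒ W
n=8: can move to 6, which is L ⇒ W
n=9: moves to 8(W), 7(W), 5(W); every one is W ⇒ L
n=10: can move to 9, which is L ⇒ W
n=11: can move to 9, which is L ⇒ W
n=12: moves to 11(W), 10(W), 8(W); every one is W ⇒ L
n=13: can move to 12, which is L ⇒ W
n=14: can move to 12, which is L ⇒ W
n=15: moves to 14(W), 13(W), 11(W); every one is W ⇒ L
n=16: can move to 15, which is L ⇒ W
n=17: can move to 15, which is L ⇒ W
n=18: moves to 17(W), 16(W), 14(W); every one is W ⇒ L
n=19: can move to 18, which is L ⇒ W
n=20: can move to 18, which is L ⇒ W
n=21: moves to 20(W), 19(W), 17(W); every one is W ⇒ L
n=22: can move to 21, which is L ⇒ W
n=23: can move to 21, which is L ⇒ W
n=24: moves to 23(W), 22(W), 20(W); every one is W ⇒ L
n=25: can move to 24, which is L ⇒ W
n=26: can move to 24, which is L ⇒ W
n=27: moves to 26(W), 25(W), 23(W); every one is W ⇒ L
n=28: can move to 27, which is L ⇒ W
n=29: can move to 27, which is L ⇒ W
n=30: moves to 29(W), 28(W), 26(W); every one is W ⇒ L
n=31: can move to 30, which is L ⇒ W
n=32: can move to 30, which is L ⇒ W
n=33: moves to 32(W), 31(W), 29(W); every one is W ⇒ L
n=34: can move to 33, which is L ⇒ W
n=35: can move to 33, which is L ⇒ W
n=36: moves to 35(W), 34(W), 32(W); every one is W ⇒ L
n=37: can move to 36, which is L ⇒ W
From 37, the L positions reachable in one move are: 36, 33. Any move reaching one of these is winning.

Remove 1, leaving 36.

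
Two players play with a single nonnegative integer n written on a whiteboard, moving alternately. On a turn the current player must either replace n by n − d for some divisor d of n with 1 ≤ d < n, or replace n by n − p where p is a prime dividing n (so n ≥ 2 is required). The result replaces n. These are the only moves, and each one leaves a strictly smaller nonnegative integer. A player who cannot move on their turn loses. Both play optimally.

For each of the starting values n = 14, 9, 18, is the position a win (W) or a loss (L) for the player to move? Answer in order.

14: L, 9: L, 18: W

Classify positions by backward induction: terminal positions (no move available) are L. From any other position, the mover wins iff some move reaches an L.
n=0: no move → L
n=1: no move → L
n=2: reaches L-position 0 → W
n=3: reaches L-position 0 → W
n=4: only reaches 2(W), 3(W), all W → L
n=5: reaches L-position 0 → W
n=6: reaches L-position 4 → W
n=7: reaches L-position 0 → W
n=8: reaches L-position 4 → W
n=9: only reaches 6(W), 8(W), all W → L
n=10: reaches L-position 9 → W
n=11: reaches L-position 0 → W
n=12: reaches L-position 9 → W
n=13: reaches L-position 0 → W
n=14: only reaches 7(W), 12(W), 13(W), all W → L
n=15: reaches L-position 14 → W
n=16: reaches L-position 14 → W
n=17: reaches L-position 0 → W
n=18: reaches L-position 9 → W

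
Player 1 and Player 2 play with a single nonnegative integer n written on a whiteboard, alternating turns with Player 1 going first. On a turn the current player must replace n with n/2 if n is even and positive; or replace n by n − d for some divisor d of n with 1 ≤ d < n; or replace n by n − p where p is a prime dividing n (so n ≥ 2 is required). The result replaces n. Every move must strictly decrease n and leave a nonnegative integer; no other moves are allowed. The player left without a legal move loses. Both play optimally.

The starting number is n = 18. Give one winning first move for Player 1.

Move to 9.

Build the W/L table. Terminal = L. A non-terminal position is W if it has a move to some L; otherwise it is L.
n=0: no move → L
n=1: no move → L
n=2: →0(L), so W
n=3: →0(L), so W
n=4: →2(W), 3(W) — all W, so L
n=5: →0(L), so W
n=6: →4(L), so W
n=7: →0(L), so W
n=8: →4(L), so W
n=9: →6(W), 8(W) — all W, so L
n=10: →9(L), so W
n=11: →0(L), so W
n=12: →9(L), so W
n=13: →0(L), so W
n=14: →7(W), 12(W), 13(W) — all W, so L
n=15: →14(L), so W
n=16: →14(L), so W
n=17: →0(L), so W
n=18: →9(L), so W
From 18, the L positions reachable in one move are: 9.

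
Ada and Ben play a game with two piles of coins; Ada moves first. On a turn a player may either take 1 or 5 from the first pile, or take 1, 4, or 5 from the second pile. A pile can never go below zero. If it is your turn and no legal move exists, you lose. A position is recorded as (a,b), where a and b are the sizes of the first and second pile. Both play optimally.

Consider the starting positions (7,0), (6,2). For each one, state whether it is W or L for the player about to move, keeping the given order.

(7,0): W, (6,2): L

Build the W/L table. Terminal = L. A non-terminal position is W if it has a move to some L; otherwise it is L.
No move ever increases a pile, so every position that can arise here has a ≤ 7 and b ≤ 2; it is enough to label the cells with 0 ≤ a ≤ 7 and 0 ≤ b ≤ 2.
Every move lowers a or b (never raises either), so fill the grid row by row in increasing a, and left to right within a row: each cell's successors are then already labelled.
      b=0  b=1  b=2
a=0:    L    W    L
a=1:    W    L    W
a=2:    L    W    L
a=3:    W    L    W
a=4:    L    W    L
a=5:    W    L    W
a=6:    L    W    L
a=7:    W    L    W
Cells with no legal move (terminal, hence L): (0,0).
The remaining L cells, each justified by listing all of its moves:
(0,2): the only move is to (0,1)(W), a W ⇒ L
(1,1): moves to (0,1)(W), (1,0)(W); every one is W ⇒ L
(2,0): the only move is to (1,0)(W), a W ⇒ L
(2,2): moves to (1,2)(W), (2,1)(W); every one is W ⇒ L
(3,1): moves to (2,1)(W), (3,0)(W); every one is W ⇒ L
(4,0): the only move is to (3,0)(W), a W ⇒ L
(4,2): moves to (3,2)(W), (4,1)(W); every one is W ⇒ L
(5,1): moves to (4,1)(W), (0,1)(W), (5,0)(W); every one is W ⇒ L
(6,0): moves to (5,0)(W), (1,0)(W); every one is W ⇒ L
(6,2): moves to (5,2)(W), (1,2)(W), (6,1)(W); every one is W ⇒ L
(7,1): moves to (6,1)(W), (2,1)(W), (7,0)(W); every one is W ⇒ L
Every other cell has at least one move into one of the L cells above, so it is W.
(7,0): the move to (6,0) reaches an L cell, so W
(6,2): one of the L cells justified above, so L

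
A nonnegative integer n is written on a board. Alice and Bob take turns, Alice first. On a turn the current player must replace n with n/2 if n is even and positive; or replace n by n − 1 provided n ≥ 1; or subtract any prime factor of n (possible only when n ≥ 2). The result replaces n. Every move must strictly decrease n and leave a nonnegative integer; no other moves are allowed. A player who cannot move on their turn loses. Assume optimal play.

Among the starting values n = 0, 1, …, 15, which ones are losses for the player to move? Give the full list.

0, 4, 9, 14

Use the standard recursion: the mover loses at a terminal position; elsewhere, the mover wins exactly when some move hands the opponent an L position.
n=0: no move → L
n=1: can move to 0, which is L ⇒ W
n=2: can move to 0, which is L ⇒ W
n=3: can move to 0, which is L ⇒ W
n=4: moves to 2(W), 3(W); every one is W ⇒ L
n=5: can move to 0, which is L ⇒ W
n=6: can move to 4, which is L ⇒ W
n=7: can move to 0, which is L ⇒ W
n=8: can move to 4, which is L ⇒ W
n=9: moves to 6(W), 8(W); every one is W ⇒ L
n=10: can move to 9, which is L ⇒ W
n=11: can move to 0, which is L ⇒ W
n=12: can move to 9, which is L ⇒ W
n=13: can move to 0, which is L ⇒ W
n=14: moves to 7(W), 12(W), 13(W); every one is W ⇒ L
n=15: can move to 14, which is L ⇒ W
The losing starting values of n are exactly the entries labelled L in this table (4 of them).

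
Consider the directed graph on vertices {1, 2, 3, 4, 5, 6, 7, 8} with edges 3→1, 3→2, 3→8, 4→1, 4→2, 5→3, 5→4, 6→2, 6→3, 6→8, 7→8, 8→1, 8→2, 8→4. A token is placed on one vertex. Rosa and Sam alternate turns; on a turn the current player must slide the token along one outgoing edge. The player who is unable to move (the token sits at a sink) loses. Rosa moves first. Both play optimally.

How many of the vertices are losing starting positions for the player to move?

Positions with no move are L. A position that does have a move is losing for the player to move precisely when every available move leads to a winning position for the opponent. Fill in the labels:
Every edge goes from a vertex to one that appears earlier in the order 1, 2, 4, 8, 7, 3, 5, 6, so processing vertices in that order labels each vertex after all of its successors.
1: no outgoing edge → L
2: no outgoing edge → L
4: reaches L-position 2 → W
8: reaches L-position 2 → W
7: only reaches 8(W), which is W → L
3: reaches L-position 2 → W
5: only reaches 3(W), 4(W), all W → L
6: reaches L-position 2 → W
The L vertices are 1, 2, 5, 7; that is 4 in all.

4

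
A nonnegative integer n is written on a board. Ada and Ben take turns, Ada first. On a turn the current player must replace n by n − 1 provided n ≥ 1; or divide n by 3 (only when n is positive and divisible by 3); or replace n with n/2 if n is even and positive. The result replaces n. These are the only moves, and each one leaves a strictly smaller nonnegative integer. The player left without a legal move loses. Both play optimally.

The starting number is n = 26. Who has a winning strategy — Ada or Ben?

Ada wins.

Compute win/loss labels from the base case upward. A position with no move is L. Any other position is W if it can reach an L in one move, else L.
n=0: no move → L
n=1: can move to 0, which is L ⇒ W
n=2: the only move is to 1(W), a W ⇒ L
n=3: can move to 2, which is L ⇒ W
n=4: can move to 2, which is L ⇒ W
n=5: the only move is to 4(W), a W ⇒ L
n=6: can move to 2, which is L ⇒ W
n=7: the only move is to 6(W), a W ⇒ L
n=8: can move to 7, which is L ⇒ W
n=9: moves to 3(W), 8(W); every one is W ⇒ L
n=10: can move to 5, which is L ⇒ W
n=11: the only move is to 10(W), a W ⇒ L
n=12: can move to 11, which is L ⇒ W
n=13: the only move is to 12(W), a W ⇒ L
n=14: can move to 7, which is L ⇒ W
n=15: can move to 5, which is L ⇒ W
n=16: moves to 8(W), 15(W); every one is W ⇒ L
n=17: can move to 16, which is L ⇒ W
n=18: can move to 9, which is L ⇒ W
n=19: the only move is to 18(W), a W ⇒ L
n=20: can move to 19, which is L ⇒ W
n=21: can move to 7, which is L ⇒ W
n=22: can move to 11, which is L ⇒ W
n=23: the only move is to 22(W), a W ⇒ L
n=24: can move to 23, which is L ⇒ W
n=25: the only move is to 24(W), a W ⇒ L
n=26: can move to 13, which is L ⇒ W
The starting position 26 is W: Ada should move to 13, handing over an L position.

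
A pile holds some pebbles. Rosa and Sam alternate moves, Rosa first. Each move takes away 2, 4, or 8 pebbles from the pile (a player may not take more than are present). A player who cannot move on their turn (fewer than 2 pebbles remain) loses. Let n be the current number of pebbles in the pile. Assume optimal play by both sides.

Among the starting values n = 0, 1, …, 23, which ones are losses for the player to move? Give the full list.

Use the standard recursion: the mover loses at a terminal position; elsewhere, the mover wins exactly when some move hands the opponent an L position.
n=0: no move → L
n=1: no move → L
n=2: W (go to 0, an L position)
n=3: W (go to 1, an L position)
n=4: W (go to 0, an L position)
n=5: W (go to 1, an L position)
n=6: L (options 4(W), 2(W) are all W)
n=7: L (options 5(W), 3(W) are all W)
n=8: W (go to 6, an L position)
n=9: W (go to 7, an L position)
n=10: W (go to 6, an L position)
n=11: W (go to 7, an L position)
n=12: L (options 10(W), 8(W), 4(W) are all W)
n=13: L (options 11(W), 9(W), 5(W) are all W)
n=14: W (go to 12, an L position)
n=15: W (go to 13, an L position)
n=16: W (go to 12, an L position)
n=17: W (go to 13, an L position)
n=18: L (options 16(W), 14(W), 10(W) are all W)
n=19: L (options 17(W), 15(W), 11(W) are all W)
n=20: W (go to 18, an L position)
n=21: W (go to 19, an L position)
n=22: W (go to 18, an L position)
n=23: W (go to 19, an L position)
Reading off the rows marked L gives the requested list; there are 8 such values of n.

0, 1, 6, 7, 12, 13, 18, 19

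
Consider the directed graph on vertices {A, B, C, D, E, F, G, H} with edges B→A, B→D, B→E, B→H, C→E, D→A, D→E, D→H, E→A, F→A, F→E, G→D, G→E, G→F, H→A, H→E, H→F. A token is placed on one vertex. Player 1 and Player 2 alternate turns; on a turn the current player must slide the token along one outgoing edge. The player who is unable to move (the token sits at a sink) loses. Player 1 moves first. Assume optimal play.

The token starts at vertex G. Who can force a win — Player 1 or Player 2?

Player 2 wins.

Positions with no move are L. A position that does have a move is losing for the player to move precisely when every available move leads to a winning position for the opponent. Fill in the labels:
Every edge goes from a vertex to one that appears earlier in the order A, E, F, H, D, G, B, C, so processing vertices in that order labels each vertex after all of its successors.
A: no outgoing edge → L
E: →A(L), so W
F: →A(L), so W
H: →A(L), so W
D: →A(L), so W
G: →D(W), F(W), E(W) — all W, so L
B: →A(L), so W
C: →E(W) only, which is W, so L
Every move from G reaches a W position, so the mover loses.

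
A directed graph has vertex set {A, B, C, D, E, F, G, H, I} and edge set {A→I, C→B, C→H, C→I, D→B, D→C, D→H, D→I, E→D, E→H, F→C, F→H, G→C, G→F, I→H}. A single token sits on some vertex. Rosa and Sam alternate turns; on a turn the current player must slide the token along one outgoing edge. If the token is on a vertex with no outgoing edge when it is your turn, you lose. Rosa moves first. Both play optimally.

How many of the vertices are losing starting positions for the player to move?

4

Label each position W (a win for the player to move) or L (a loss). A position with no legal move is L; any other position is W exactly when some move reaches an L, and L when every move reaches a W.
Every edge goes from a vertex to one that appears earlier in the order H, B, I, C, D, F, G, A, E, so processing vertices in that order labels each vertex after all of its successors.
H: no outgoing edge → L
B: no outgoing edge → L
I: W (go to H, an L position)
C: W (go to B, an L position)
D: W (go to B, an L position)
F: W (go to H, an L position)
G: L (options F(W), C(W) are all W)
A: L (sole option I(W) is W)
E: W (go to H, an L position)
The L vertices are A, B, G, H; that is 4 in all.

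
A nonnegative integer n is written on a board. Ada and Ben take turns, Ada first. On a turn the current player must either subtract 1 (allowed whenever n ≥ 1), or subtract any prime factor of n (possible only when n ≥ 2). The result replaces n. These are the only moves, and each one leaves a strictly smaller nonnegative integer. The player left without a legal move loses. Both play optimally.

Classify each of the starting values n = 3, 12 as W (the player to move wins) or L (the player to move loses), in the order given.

3: W, 12: L

Use the standard recursion: the mover loses at a terminal position; elsewhere, the mover wins exactly when some move hands the opponent an L position.
n=0: no move → L
n=1: →0(L), so W
n=2: →0(L), so W
n=3: →0(L), so W
n=4: →2(W), 3(W) — all W, so L
n=5: →0(L), so W
n=6: →4(L), so W
n=7: →0(L), so W
n=8: →6(W), 7(W) — all W, so L
n=9: →8(L), so W
n=10: →8(L), so W
n=11: →0(L), so W
n=12: →9(W), 10(W), 11(W) — all W, so L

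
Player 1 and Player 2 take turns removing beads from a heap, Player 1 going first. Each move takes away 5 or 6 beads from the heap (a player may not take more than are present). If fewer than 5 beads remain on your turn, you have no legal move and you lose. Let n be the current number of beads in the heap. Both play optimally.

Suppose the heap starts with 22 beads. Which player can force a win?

Player 2 wins.

Positions with no move are L. A position that does have a move is losing for the player to move precisely when every available move leads to a winning position for the opponent. Fill in the labels:
n=0: no move → L
n=1: no move → L
n=2: no move → L
n=3: no move → L
n=4: no move → L
n=5: reaches L-position 0 → W
n=6: reaches L-position 1 → W
n=7: reaches L-position 2 → W
n=8: reaches L-position 3 → W
n=9: reaches L-position 4 → W
n=10: reaches L-position 4 → W
n=11: only reaches 6(W), 5(W), all W → L
n=12: only reaches 7(W), 6(W), all W → L
n=13: only reaches 8(W), 7(W), all W → L
n=14: only reaches 9(W), 8(W), all W → L
n=15: only reaches 10(W), 9(W), all W → L
n=16: reaches L-position 11 → W
n=17: reaches L-position 12 → W
n=18: reaches L-position 13 → W
n=19: reaches L-position 14 → W
n=20: reaches L-position 15 → W
n=21: reaches L-position 15 → W
n=22: only reaches 17(W), 16(W), all W → L
The starting position 22 is L: whatever Player 1 does, the opponent receives a W position.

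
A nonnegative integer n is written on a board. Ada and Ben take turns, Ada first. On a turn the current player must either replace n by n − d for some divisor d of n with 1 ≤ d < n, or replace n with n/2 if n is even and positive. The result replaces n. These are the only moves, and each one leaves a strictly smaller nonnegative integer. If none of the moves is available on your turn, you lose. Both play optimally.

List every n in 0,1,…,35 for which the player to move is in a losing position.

Build the W/L table. Terminal = L. A non-terminal position is W if it has a move to some L; otherwise it is L.
n=0: no move → L
n=1: no move → L
n=2: can move to 1, which is L ⇒ W
n=3: the only move is to 2(W), a W ⇒ L
n=4: can move to 3, which is L ⇒ W
n=5: the only move is to 4(W), a W ⇒ L
n=6: can move to 3, which is L ⇒ W
n=7: the only move is to 6(W), a W ⇒ L
n=8: can move to 7, which is L ⇒ W
n=9: moves to 6(W), 8(W); every one is W ⇒ L
n=10: can move to 5, which is L ⇒ W
n=11: the only move is to 10(W), a W ⇒ L
n=12: can move to 9, which is L ⇒ W
n=13: the only move is to 12(W), a W ⇒ L
n=14: can move to 7, which is L ⇒ W
n=15: moves to 10(W), 12(W), 14(W); every one is W ⇒ L
n=16: can move to 15, which is L ⇒ W
n=17: the only move is to 16(W), a W ⇒ L
n=18: can move to 9, which is L ⇒ W
n=19: the only move is to 18(W), a W ⇒ L
n=20: can move to 15, which is L ⇒ W
n=21: moves to 14(W), 18(W), 20(W); every one is W ⇒ L
n=22: can move to 11, which is L ⇒ W
n=23: the only move is to 22(W), a W ⇒ L
n=24: can move to 21, which is L ⇒ W
n=25: moves to 20(W), 24(W); every one is W ⇒ L
n=26: can move to 13, which is L ⇒ W
n=27: moves to 18(W), 24(W), 26(W); every one is W ⇒ L
n=28: can move to 21, which is L ⇒ W
n=29: the only move is to 28(W), a W ⇒ L
n=30: can move to 15, which is L ⇒ W
n=31: the only move is to 30(W), a W ⇒ L
n=32: can move to 31, which is L ⇒ W
n=33: moves to 22(W), 30(W), 32(W); every one is W ⇒ L
n=34: can move to 17, which is L ⇒ W
n=35: moves to 28(W), 30(W), 34(W); every one is W ⇒ L
The losing starting values of n are exactly the entries labelled L in this table (19 of them).

0, 1, 3, 5, 7, 9, 11, 13, 15, 17, 19, 21, 23, 25, 27, 29, 31, 33, 35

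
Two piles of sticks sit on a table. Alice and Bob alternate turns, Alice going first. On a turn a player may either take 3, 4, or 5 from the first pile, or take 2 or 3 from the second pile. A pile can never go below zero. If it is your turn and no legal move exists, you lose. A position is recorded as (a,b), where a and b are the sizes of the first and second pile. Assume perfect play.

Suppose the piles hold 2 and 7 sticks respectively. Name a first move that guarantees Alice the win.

Classify positions by backward induction: terminal positions (no move available) are L. From any other position, the mover wins iff some move reaches an L.
No move ever increases a pile, so every position that can arise here has a ≤ 2 and b ≤ 7; it is enough to label the cells with 0 ≤ a ≤ 2 and 0 ≤ b ≤ 7.
Every move lowers a or b (never raises either), so fill the grid row by row in increasing a, and left to right within a row: each cell's successors are then already labelled.
      b=0  b=1  b=2  b=3  b=4  b=5  b=6  b=7
a=0:    L    L    W    W    W    L    L    W
a=1:    L    L    W    W    W    L    L    W
a=2:    L    L    W    W    W    L    L    W
Cells with no legal move (terminal, hence L): (0,0), (0,1), (1,0), (1,1), (2,0), (2,1).
The remaining L cells, each justified by listing all of its moves:
(0,5): →(0,3)(W), (0,2)(W) — all W, so L
(0,6): →(0,4)(W), (0,3)(W) — all W, so L
(1,5): →(1,3)(W), (1,2)(W) — all W, so L
(1,6): →(1,4)(W), (1,3)(W) — all W, so L
(2,5): →(2,3)(W), (2,2)(W) — all W, so L
(2,6): →(2,4)(W), (2,3)(W) — all W, so L
Every other cell has at least one move into one of the L cells above, so it is W.
From (2,7), the L positions reachable in one move are: (2,5).

Move to (2,5).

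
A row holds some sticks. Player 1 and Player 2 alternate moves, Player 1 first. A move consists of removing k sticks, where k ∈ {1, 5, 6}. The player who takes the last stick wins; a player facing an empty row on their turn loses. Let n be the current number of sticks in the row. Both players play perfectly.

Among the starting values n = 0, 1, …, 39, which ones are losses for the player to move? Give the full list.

0, 2, 4, 11, 13, 15, 22, 24, 26, 33, 35, 37

Compute win/loss labels from the base case upward. A position with no move is L. Any other position is W if it can reach an L in one move, else L.
n=0: no move → L
n=1: can move to 0, which is L ⇒ W
n=2: the only move is to 1(W), a W ⇒ L
n=3: can move to 2, which is L ⇒ W
n=4: the only move is to 3(W), a W ⇒ L
n=5: can move to 4, which is L ⇒ W
n=6: can move to 0, which is L ⇒ W
n=7: can move to 2, which is L ⇒ W
n=8: can move to 2, which is L ⇒ W
n=9: can move to 4, which is L ⇒ W
n=10: can move to 4, which is L ⇒ W
n=11: moves to 10(W), 6(W), 5(W); every one is W ⇒ L
n=12: can move to 11, which is L ⇒ W
n=13: moves to 12(W), 8(W), 7(W); every one is W ⇒ L
n=14: can move to 13, which is L ⇒ W
n=15: moves to 14(W), 10(W), 9(W); every one is W ⇒ L
n=16: can move to 15, which is L ⇒ W
n=17: can move to 11, which is L ⇒ W
n=18: can move to 13, which is L ⇒ W
n=19: can move to 13, which is L ⇒ W
n=20: can move to 15, which is L ⇒ W
n=21: can move to 15, which is L ⇒ W
n=22: moves to 21(W), 17(W), 16(W); every one is W ⇒ L
n=23: can move to 22, which is L ⇒ W
n=24: moves to 23(W), 19(W), 18(W); every one is W ⇒ L
n=25: can move to 24, which is L ⇒ W
n=26: moves to 25(W), 21(W), 20(W); every one is W ⇒ L
n=27: can move to 26, which is L ⇒ W
n=28: can move to 22, which is L ⇒ W
n=29: can move to 24, which is L ⇒ W
n=30: can move to 24, which is L ⇒ W
n=31: can move to 26, which is L ⇒ W
n=32: can move to 26, which is L ⇒ W
n=33: moves to 32(W), 28(W), 27(W); every one is W ⇒ L
n=34: can move to 33, which is L ⇒ W
n=35: moves to 34(W), 30(W), 29(W); every one is W ⇒ L
n=36: can move to 35, which is L ⇒ W
n=37: moves to 36(W), 32(W), 31(W); every one is W ⇒ L
n=38: can move to 37, which is L ⇒ W
n=39: can move to 33, which is L ⇒ W
The losing starting values of n are exactly the entries labelled L in this table (12 of them).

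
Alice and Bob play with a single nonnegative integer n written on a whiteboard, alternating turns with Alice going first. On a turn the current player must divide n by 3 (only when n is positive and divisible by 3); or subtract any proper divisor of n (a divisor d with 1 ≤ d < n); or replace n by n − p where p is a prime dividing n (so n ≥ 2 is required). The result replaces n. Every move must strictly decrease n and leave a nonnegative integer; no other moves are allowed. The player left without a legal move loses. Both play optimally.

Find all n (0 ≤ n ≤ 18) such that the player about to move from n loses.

Work bottom-up. With no move the player to move loses. Otherwise the position is W if at least one move leads to an L position for the opponent, and L if every move leads to a W.
n=0: no move → L
n=1: no move → L
n=2: →0(L), so W
n=3: →0(L), so W
n=4: →2(W), 3(W) — all W, so L
n=5: →0(L), so W
n=6: →4(L), so W
n=7: →0(L), so W
n=8: →4(L), so W
n=9: →3(W), 6(W), 8(W) — all W, so L
n=10: →9(L), so W
n=11: →0(L), so W
n=12: →4(L), so W
n=13: →0(L), so W
n=14: →7(W), 12(W), 13(W) — all W, so L
n=15: →14(L), so W
n=16: →14(L), so W
n=17: →0(L), so W
n=18: →9(L), so W
Reading off the rows marked L gives the requested list; there are 5 such values of n.

0, 1, 4, 9, 14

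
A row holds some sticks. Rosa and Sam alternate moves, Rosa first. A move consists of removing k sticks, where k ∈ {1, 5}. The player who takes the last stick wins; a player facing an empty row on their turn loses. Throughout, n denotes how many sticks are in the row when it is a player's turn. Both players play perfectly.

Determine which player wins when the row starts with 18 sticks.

Sam wins.

Classify positions by backward induction: terminal positions (no move available) are L. From any other position, the mover wins iff some move reaches an L.
n=0: no move → L
n=1: can move to 0, which is L ⇒ W
n=2: the only move is to 1(W), a W ⇒ L
n=3: can move to 2, which is L ⇒ W
n=4: the only move is to 3(W), a W ⇒ L
n=5: can move to 4, which is L ⇒ W
n=6: moves to 5(W), 1(W); every one is W ⇒ L
n=7: can move to 6, which is L ⇒ W
n=8: moves to 7(W), 3(W); every one is W ⇒ L
n=9: can move to 8, which is L ⇒ W
n=10: moves to 9(W), 5(W); every one is W ⇒ L
n=11: can move to 10, which is L ⇒ W
n=12: moves to 11(W), 7(W); every one is W ⇒ L
n=13: can move to 12, which is L ⇒ W
n=14: moves to 13(W), 9(W); every one is W ⇒ L
n=15: can move to 14, which is L ⇒ W
n=16: moves to 15(W), 11(W); every one is W ⇒ L
n=17: can move to 16, which is L ⇒ W
n=18: moves to 17(W), 13(W); every one is W ⇒ L
Every move from 18 reaches a W position, so the mover loses.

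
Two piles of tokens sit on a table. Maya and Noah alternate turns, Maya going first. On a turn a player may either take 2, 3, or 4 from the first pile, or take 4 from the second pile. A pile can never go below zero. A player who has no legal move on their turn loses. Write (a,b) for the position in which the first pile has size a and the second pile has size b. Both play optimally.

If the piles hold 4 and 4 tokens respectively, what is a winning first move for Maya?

Build the W/L table. Terminal = L. A non-terminal position is W if it has a move to some L; otherwise it is L.
No move ever increases a pile, so every position that can arise here has a ≤ 4 and b ≤ 4; it is enough to label the cells with 0 ≤ a ≤ 4 and 0 ≤ b ≤ 4.
Every move lowers a or b (never raises either), so fill the grid row by row in increasing a, and left to right within a row: each cell's successors are then already labelled.
      b=0  b=1  b=2  b=3  b=4
a=0:    L    L    L    L    W
a=1:    L    L    L    L    W
a=2:    W    W    W    W    L
a=3:    W    W    W    W    L
a=4:    W    W    W    W    W
Cells with no legal move (terminal, hence L): (0,0), (0,1), (0,2), (0,3), (1,0), (1,1), (1,2), (1,3).
The remaining L cells, each justified by listing all of its moves:
(2,4): moves to (0,4)(W), (2,0)(W); every one is W ⇒ L
(3,4): moves to (1,4)(W), (0,4)(W), (3,0)(W); every one is W ⇒ L
Every other cell has at least one move into one of the L cells above, so it is W.
From (4,4), the L positions reachable in one move are: (2,4).

Move to (2,4).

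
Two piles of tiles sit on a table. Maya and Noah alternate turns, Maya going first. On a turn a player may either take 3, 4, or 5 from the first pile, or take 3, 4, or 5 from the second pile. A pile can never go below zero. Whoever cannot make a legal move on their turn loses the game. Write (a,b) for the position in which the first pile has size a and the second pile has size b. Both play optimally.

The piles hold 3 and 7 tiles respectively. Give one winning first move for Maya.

Compute win/loss labels from the base case upward. A position with no move is L. Any other position is W if it can reach an L in one move, else L.
No move ever increases a pile, so every position that can arise here has a ≤ 3 and b ≤ 7; it is enough to label the cells with 0 ≤ a ≤ 3 and 0 ≤ b ≤ 7.
Every move lowers a or b (never raises either), so fill the grid row by row in increasing a, and left to right within a row: each cell's successors are then already labelled.
      b=0  b=1  b=2  b=3  b=4  b=5  b=6  b=7
a=0:    L    L    L    W    W    W    W    W
a=1:    L    L    L    W    W    W    W    W
a=2:    L    L    L    W    W    W    W    W
a=3:    W    W    W    L    L    L    W    W
Cells with no legal move (terminal, hence L): (0,0), (0,1), (0,2), (1,0), (1,1), (1,2), (2,0), (2,1), (2,2).
The remaining L cells, each justified by listing all of its moves:
(3,3): moves to (0,3)(W), (3,0)(W); every one is W ⇒ L
(3,4): moves to (0,4)(W), (3,1)(W), (3,0)(W); every one is W ⇒ L
(3,5): moves to (0,5)(W), (3,2)(W), (3,1)(W), (3,0)(W); every one is W ⇒ L
Every other cell has at least one move into one of the L cells above, so it is W.
From (3,7), the L positions reachable in one move are: (3,4), (3,3). Any move reaching one of these is winning.

Move to (3,4).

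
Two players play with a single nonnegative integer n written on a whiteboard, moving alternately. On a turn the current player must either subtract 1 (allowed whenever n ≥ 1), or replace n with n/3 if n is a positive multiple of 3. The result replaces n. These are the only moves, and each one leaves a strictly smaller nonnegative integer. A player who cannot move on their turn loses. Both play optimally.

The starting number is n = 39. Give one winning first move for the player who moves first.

Classify positions by backward induction: terminal positions (no move available) are L. From any other position, the mover wins iff some move reaches an L.
n=0: no move → L
n=1: →0(L), so W
n=2: →1(W) only, which is W, so L
n=3: →2(L), so W
n=4: →3(W) only, which is W, so L
n=5: →4(L), so W
n=6: →2(L), so W
n=7: →6(W) only, which is W, so L
n=8: →7(L), so W
n=9: →3(W), 8(W) — all W, so L
n=10: →9(L), so W
n=11: →10(W) only, which is W, so L
n=12: →4(L), so W
n=13: →12(W) only, which is W, so L
n=14: →13(L), so W
n=15: →5(W), 14(W) — all W, so L
n=16: →15(L), so W
n=17: →16(W) only, which is W, so L
n=18: →17(L), so W
n=19: →18(W) only, which is W, so L
n=20: →19(L), so W
n=21: →7(L), so W
n=22: →21(W) only, which is W, so L
n=23: →22(L), so W
n=24: →8(W), 23(W) — all W, so L
n=25: →24(L), so W
n=26: →25(W) only, which is W, so L
n=27: →9(L), so W
n=28: →27(W) only, which is W, so L
n=29: →28(L), so W
n=30: →10(W), 29(W) — all W, so L
n=31: →30(L), so W
n=32: →31(W) only, which is W, so L
n=33: →11(L), so W
n=34: →33(W) only, which is W, so L
n=35: →34(L), so W
n=36: →12(W), 35(W) — all W, so L
n=37: →36(L), so W
n=38: →37(W) only, which is W, so L
n=39: →13(L), so W
From 39, the L positions reachable in one move are: 13, 38. Any move reaching one of these is winning.

Move to 13.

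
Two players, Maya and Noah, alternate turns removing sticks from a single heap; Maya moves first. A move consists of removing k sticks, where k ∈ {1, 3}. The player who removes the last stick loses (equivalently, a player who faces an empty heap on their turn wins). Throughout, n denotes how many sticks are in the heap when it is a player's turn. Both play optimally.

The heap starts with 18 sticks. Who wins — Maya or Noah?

Maya wins.

Classify positions by backward induction: terminal positions (no move available) are W. From any other position, the mover wins iff some move reaches an L.
n=0: no move; the opponent has just taken the last stick and therefore loses → W
n=1: the only move is to 0(W), a W ⇒ L
n=2: can move to 1, which is L ⇒ W
n=3: moves to 2(W), 0(W); every one is W ⇒ L
n=4: can move to 3, which is L ⇒ W
n=5: moves to 4(W), 2(W); every one is W ⇒ L
n=6: can move to 5, which is L ⇒ W
n=7: moves to 6(W), 4(W); every one is W ⇒ L
n=8: can move to 7, which is L ⇒ W
n=9: moves to 8(W), 6(W); every one is W ⇒ L
n=10: can move to 9, which is L ⇒ W
n=11: moves to 10(W), 8(W); every one is W ⇒ L
n=12: can move to 11, which is L ⇒ W
n=13: moves to 12(W), 10(W); every one is W ⇒ L
n=14: can move to 13, which is L ⇒ W
n=15: moves to 14(W), 12(W); every one is W ⇒ L
n=16: can move to 15, which is L ⇒ W
n=17: moves to 16(W), 14(W); every one is W ⇒ L
n=18: can move to 17, which is L ⇒ W
The starting position 18 is W: Maya should remove 1, leaving 17, handing over an L position.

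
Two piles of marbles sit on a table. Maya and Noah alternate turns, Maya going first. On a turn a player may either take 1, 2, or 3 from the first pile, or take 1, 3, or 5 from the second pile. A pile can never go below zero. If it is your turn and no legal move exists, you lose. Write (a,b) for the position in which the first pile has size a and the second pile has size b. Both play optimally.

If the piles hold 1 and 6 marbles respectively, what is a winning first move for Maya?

Move to (0,6).

Work bottom-up. With no move the player to move loses. Otherwise the position is W if at least one move leads to an L position for the opponent, and L if every move leads to a W.
No move ever increases a pile, so every position that can arise here has a ≤ 1 and b ≤ 6; it is enough to label the cells with 0 ≤ a ≤ 1 and 0 ≤ b ≤ 6.
Every move lowers a or b (never raises either), so fill the grid row by row in increasing a, and left to right within a row: each cell's successors are then already labelled.
      b=0  b=1  b=2  b=3  b=4  b=5  b=6
a=0:    L    W    L    W    L    W    L
a=1:    W    L    W    L    W    L    W
Cells with no legal move (terminal, hence L): (0,0).
The remaining L cells, each justified by listing all of its moves:
(0,2): only reaches (0,1)(W), which is W → L
(0,4): only reaches (0,3)(W), (0,1)(W), all W → L
(0,6): only reaches (0,5)(W), (0,3)(W), (0,1)(W), all W → L
(1,1): only reaches (0,1)(W), (1,0)(W), all W → L
(1,3): only reaches (0,3)(W), (1,2)(W), (1,0)(W), all W → L
(1,5): only reaches (0,5)(W), (1,4)(W), (1,2)(W), (1,0)(W), all W → L
Every other cell has at least one move into one of the L cells above, so it is W.
From (1,6), the L positions reachable in one move are: (0,6), (1,5), (1,3), (1,1). Any move reaching one of these is winning.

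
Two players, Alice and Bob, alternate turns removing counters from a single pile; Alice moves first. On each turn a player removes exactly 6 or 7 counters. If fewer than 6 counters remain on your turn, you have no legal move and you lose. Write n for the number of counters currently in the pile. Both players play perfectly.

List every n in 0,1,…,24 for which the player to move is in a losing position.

0, 1, 2, 3, 4, 5, 13, 14, 15, 16, 17, 18

Compute win/loss labels from the base case upward. A position with no move is L. Any other position is W if it can reach an L in one move, else L.
n=0: no move → L
n=1: no move → L
n=2: no move → L
n=3: no move → L
n=4: no move → L
n=5: no move → L
n=6: →0(L), so W
n=7: →1(L), so W
n=8: →2(L), so W
n=9: →3(L), so W
n=10: →4(L), so W
n=11: →5(L), so W
n=12: →5(L), so W
n=13: →7(W), 6(W) — all W, so L
n=14: →8(W), 7(W) — all W, so L
n=15: →9(W), 8(W) — all W, so L
n=16: →10(W), 9(W) — all W, so L
n=17: →11(W), 10(W) — all W, so L
n=18: →12(W), 11(W) — all W, so L
n=19: →13(L), so W
n=20: →14(L), so W
n=21: →15(L), so W
n=22: →16(L), so W
n=23: →17(L), so W
n=24: →18(L), so W
Reading off the rows marked L gives the requested list; there are 12 such values of n.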